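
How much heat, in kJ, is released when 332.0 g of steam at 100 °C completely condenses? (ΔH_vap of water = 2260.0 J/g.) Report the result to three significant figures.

q = 750 kJ

q = m × ΔH_vap = 332.0 × 2260.0 = 750300 J = 750 kJ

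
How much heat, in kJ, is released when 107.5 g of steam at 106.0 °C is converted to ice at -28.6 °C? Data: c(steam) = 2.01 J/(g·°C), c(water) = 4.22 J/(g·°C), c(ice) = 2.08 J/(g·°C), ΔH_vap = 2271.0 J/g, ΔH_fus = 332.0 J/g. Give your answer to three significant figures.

q = 333 kJ

q1 (cool steam 106.0→100 °C): 107.5 × 2.01 × 6.0 = 1296 J
q2 (condense at 100 °C): 107.5 × 2271.0 = 244133 J
q3 (cool water 100→0 °C): 107.5 × 4.22 × 100.0 = 45365 J
q4 (freeze at 0 °C): 107.5 × 332.0 = 35690 J
q5 (cool ice 0→-28.6 °C): 107.5 × 2.08 × 28.6 = 6395 J
Total: 1296 + 244133 + 45365 + 35690 + 6395 = 332879 J = 333 kJ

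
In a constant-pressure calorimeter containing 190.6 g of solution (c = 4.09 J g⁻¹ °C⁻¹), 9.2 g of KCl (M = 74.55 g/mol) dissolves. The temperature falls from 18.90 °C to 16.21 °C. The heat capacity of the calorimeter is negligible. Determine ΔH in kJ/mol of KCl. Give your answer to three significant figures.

|ΔT| = |16.21 − 18.90| = 2.69 °C
|q_surr| = (190.6 × 4.09) × 2.69 = 779.554 × 2.69 = 2097 J
n(KCl) = 9.2 / 74.55 = 0.1234 mol
Temperature fell, so q_rxn = +|q_surr| = 2.097 kJ
ΔH = q_rxn / n = 16.99 kJ/mol

ΔH = 17.0 kJ/mol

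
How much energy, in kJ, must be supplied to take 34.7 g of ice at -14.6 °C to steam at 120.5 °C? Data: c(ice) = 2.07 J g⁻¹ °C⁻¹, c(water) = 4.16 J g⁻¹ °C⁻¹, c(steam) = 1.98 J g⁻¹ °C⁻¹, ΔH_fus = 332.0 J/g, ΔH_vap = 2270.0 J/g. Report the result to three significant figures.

q1 (heat ice -14.6→0.0 °C): 34.7 × 2.07 × 14.6 = 1049 J
q2 (melt at 0 °C): 34.7 × 332.0 = 11520 J
q3 (heat water 0.0→100.0 °C): 34.7 × 4.16 × 100.0 = 14435 J
q4 (vaporize at 100 °C): 34.7 × 2270.0 = 78769 J
q5 (heat steam 100.0→120.5 °C): 34.7 × 1.98 × 20.5 = 1408 J
Total: 1049 + 11520 + 14435 + 78769 + 1408 = 107181 J = 107 kJ

q = 107 kJ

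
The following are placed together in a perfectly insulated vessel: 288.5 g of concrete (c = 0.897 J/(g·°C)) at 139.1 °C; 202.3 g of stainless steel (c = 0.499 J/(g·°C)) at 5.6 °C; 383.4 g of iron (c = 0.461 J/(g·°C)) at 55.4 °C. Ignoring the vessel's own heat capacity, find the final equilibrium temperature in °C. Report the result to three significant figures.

T_f = 86.4 °C

Σ mᵢcᵢ(T − Tᵢ) = 0  ⇒  T = Σ mᵢcᵢTᵢ / Σ mᵢcᵢ
Σ mᵢcᵢ = 288.5×0.897 + 202.3×0.499 + 383.4×0.461 = 536.4796
Σ mᵢcᵢTᵢ = 258.7845×139.1 + 100.9477×5.6 + 176.7474×55.4 = 46354
T = 46354 / 536.4796 = 86.40 °C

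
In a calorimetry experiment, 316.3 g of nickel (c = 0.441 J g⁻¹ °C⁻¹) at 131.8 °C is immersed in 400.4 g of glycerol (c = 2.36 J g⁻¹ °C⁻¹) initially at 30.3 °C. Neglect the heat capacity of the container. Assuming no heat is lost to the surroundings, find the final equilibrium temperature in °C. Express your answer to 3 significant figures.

T_f = 43.4 °C

Heat lost by nickel = heat gained by glycerol.
(316.3)(0.441)(131.8 − T) = (400.4)(2.36)(T − 30.3)
139.4883 (131.8 − T) = 944.944 (T − 30.3)
18385 − 139.4883 T = 944.944 T − 28632
47017 = 1084.4323 T
T = 43.36 °C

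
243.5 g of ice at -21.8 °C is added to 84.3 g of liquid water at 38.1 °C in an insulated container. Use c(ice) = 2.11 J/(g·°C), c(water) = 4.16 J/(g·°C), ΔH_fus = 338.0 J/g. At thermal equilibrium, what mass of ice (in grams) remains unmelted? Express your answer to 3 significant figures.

m_ice remaining = 237 g

Heat to warm all ice to 0 °C: 243.5×2.11×21.8 = 11201 J
Heat released by water cooling to 0 °C: 84.3×4.16×38.1 = 13361 J
13361 J < 11201 + 243.5×338.0 = 93504 J, so not all ice melts; final T = 0 °C.
Heat left for melting: 13361 − 11201 = 2160 J
Mass melted = 2160 / 338.0 = 6.391 g
Ice remaining = 243.5 − 6.391 = 237.109 g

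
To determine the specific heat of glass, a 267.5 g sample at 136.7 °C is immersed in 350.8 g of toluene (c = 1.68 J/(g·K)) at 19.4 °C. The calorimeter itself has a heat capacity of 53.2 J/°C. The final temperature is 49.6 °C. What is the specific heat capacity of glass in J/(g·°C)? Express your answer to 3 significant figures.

c = 0.833 J/(g·°C)

q_gained = (350.8 × 1.68 + 53.2) × (49.6 − 19.4) = 19400 J
q_lost = 267.5 × c × (136.7 − 49.6) = 23299.25 c
Set equal: c = 19400 / 23299.25 = 0.833 J/(g·°C)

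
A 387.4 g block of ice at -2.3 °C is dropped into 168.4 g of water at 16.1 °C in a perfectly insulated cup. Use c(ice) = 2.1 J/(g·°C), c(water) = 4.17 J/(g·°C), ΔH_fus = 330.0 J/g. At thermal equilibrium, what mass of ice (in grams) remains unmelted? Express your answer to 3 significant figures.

Heat to warm all ice to 0 °C: 387.4×2.1×2.3 = 1871.1 J
Heat released by water cooling to 0 °C: 168.4×4.17×16.1 = 11306 J
11306 J < 1871.1 + 387.4×330.0 = 129713.1 J, so not all ice melts; final T = 0 °C.
Heat left for melting: 11306 − 1871.1 = 9434.9 J
Mass melted = 9434.9 / 330.0 = 28.59 g
Ice remaining = 387.4 − 28.59 = 358.81 g

m_ice remaining = 359 g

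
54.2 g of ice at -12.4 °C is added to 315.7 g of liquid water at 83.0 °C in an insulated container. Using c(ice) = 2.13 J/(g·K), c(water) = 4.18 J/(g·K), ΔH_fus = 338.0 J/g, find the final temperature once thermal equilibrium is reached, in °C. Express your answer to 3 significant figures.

T_f = 58.1 °C

Heat to bring ice to 0 °C and melt it: q₁ = 54.2×2.13×12.4 + 54.2×338.0 = 19751 J
Heat the water can supply cooling to 0 °C: 315.7×4.18×83.0 = 109529 J > q₁, so all ice melts.
Energy balance: 315.7×4.18×(83.0 − T) = 19751 + 54.2×4.18×(T − 0)
1319.626(83.0 − T) = 19751 + 226.556 T
109529 − 19751 = 1546.182 T
T = 89778 / 1546.182 = 58.06 °C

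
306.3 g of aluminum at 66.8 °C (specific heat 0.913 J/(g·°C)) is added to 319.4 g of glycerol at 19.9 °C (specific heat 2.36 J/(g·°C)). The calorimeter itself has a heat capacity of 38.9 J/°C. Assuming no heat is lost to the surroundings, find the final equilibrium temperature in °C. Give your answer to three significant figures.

Heat lost by aluminum = heat gained by glycerol + calorimeter.
(306.3)(0.913)(66.8 − T) = [(319.4)(2.36) + 38.9](T − 19.9)
279.6519 (66.8 − T) = 792.684 (T − 19.9)
18681 − 279.6519 T = 792.684 T − 15774
34455 = 1072.3359 T
T = 32.13 °C

T_f = 32.1 °C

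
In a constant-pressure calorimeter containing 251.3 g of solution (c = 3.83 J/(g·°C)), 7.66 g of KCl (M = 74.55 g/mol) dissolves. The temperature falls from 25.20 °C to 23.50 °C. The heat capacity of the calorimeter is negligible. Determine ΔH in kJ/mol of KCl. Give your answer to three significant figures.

|ΔT| = |23.50 − 25.20| = 1.70 °C
|q_surr| = (251.3 × 3.83) × 1.70 = 962.479 × 1.70 = 1636 J
n(KCl) = 7.66 / 74.55 = 0.1027 mol
Temperature fell, so q_rxn = +|q_surr| = 1.636 kJ
ΔH = q_rxn / n = 15.93 kJ/mol

ΔH = 15.9 kJ/mol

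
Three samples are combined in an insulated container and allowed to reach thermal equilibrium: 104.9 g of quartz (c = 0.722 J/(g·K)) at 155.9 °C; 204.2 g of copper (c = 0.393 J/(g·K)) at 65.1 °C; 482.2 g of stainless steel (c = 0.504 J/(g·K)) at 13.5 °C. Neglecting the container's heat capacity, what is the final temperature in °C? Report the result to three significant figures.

Σ mᵢcᵢ(T − Tᵢ) = 0  ⇒  T = Σ mᵢcᵢTᵢ / Σ mᵢcᵢ
Σ mᵢcᵢ = 104.9×0.722 + 204.2×0.393 + 482.2×0.504 = 399.0172
Σ mᵢcᵢTᵢ = 75.7378×155.9 + 80.2506×65.1 + 243.0288×13.5 = 20313
T = 20313 / 399.0172 = 50.91 °C

T_f = 50.9 °C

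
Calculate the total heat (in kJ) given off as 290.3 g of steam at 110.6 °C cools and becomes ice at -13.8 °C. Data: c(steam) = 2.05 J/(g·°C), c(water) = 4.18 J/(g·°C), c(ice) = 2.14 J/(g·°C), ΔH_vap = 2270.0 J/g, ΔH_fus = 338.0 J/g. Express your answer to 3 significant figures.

q1 (cool steam 110.6→100 °C): 290.3 × 2.05 × 10.6 = 6308 J
q2 (condense at 100 °C): 290.3 × 2270.0 = 658981 J
q3 (cool water 100→0 °C): 290.3 × 4.18 × 100.0 = 121345 J
q4 (freeze at 0 °C): 290.3 × 338.0 = 98121 J
q5 (cool ice 0→-13.8 °C): 290.3 × 2.14 × 13.8 = 8573 J
Total: 6308 + 658981 + 121345 + 98121 + 8573 = 893328 J = 893 kJ

q = 893 kJ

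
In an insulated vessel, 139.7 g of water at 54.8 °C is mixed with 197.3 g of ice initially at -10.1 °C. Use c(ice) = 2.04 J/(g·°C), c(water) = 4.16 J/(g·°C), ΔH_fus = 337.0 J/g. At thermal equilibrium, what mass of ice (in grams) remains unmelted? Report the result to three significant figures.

m_ice remaining = 115 g

Heat to warm all ice to 0 °C: 197.3×2.04×10.1 = 4065.2 J
Heat released by water cooling to 0 °C: 139.7×4.16×54.8 = 31847 J
31847 J < 4065.2 + 197.3×337.0 = 70555.3 J, so not all ice melts; final T = 0 °C.
Heat left for melting: 31847 − 4065.2 = 27781.8 J
Mass melted = 27781.8 / 337.0 = 82.44 g
Ice remaining = 197.3 − 82.44 = 114.86 g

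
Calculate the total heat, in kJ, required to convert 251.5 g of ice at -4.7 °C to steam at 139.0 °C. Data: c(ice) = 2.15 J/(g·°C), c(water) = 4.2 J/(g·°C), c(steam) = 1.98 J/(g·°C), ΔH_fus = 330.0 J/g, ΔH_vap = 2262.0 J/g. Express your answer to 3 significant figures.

q1 (heat ice -4.7→0.0 °C): 251.5 × 2.15 × 4.7 = 2541 J
q2 (melt at 0 °C): 251.5 × 330.0 = 82995 J
q3 (heat water 0.0→100.0 °C): 251.5 × 4.2 × 100.0 = 105630 J
q4 (vaporize at 100 °C): 251.5 × 2262.0 = 568893 J
q5 (heat steam 100.0→139.0 °C): 251.5 × 1.98 × 39.0 = 19421 J
Total: 2541 + 82995 + 105630 + 568893 + 19421 = 779480 J = 779 kJ

q = 779 kJ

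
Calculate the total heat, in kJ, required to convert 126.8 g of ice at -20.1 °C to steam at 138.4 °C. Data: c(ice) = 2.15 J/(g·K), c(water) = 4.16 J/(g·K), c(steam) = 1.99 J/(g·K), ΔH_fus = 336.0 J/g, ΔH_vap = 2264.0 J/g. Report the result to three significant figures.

q1 (heat ice -20.1→0.0 °C): 126.8 × 2.15 × 20.1 = 5480 J
q2 (melt at 0 °C): 126.8 × 336.0 = 42605 J
q3 (heat water 0.0→100.0 °C): 126.8 × 4.16 × 100.0 = 52749 J
q4 (vaporize at 100 °C): 126.8 × 2264.0 = 287075 J
q5 (heat steam 100.0→138.4 °C): 126.8 × 1.99 × 38.4 = 9690 J
Total: 5480 + 42605 + 52749 + 287075 + 9690 = 397599 J = 398 kJ

q = 398 kJ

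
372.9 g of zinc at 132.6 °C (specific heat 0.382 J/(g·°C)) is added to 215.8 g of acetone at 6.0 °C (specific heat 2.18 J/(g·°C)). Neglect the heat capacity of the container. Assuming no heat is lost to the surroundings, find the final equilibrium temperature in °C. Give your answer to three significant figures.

T_f = 35.4 °C

Heat lost by zinc = heat gained by acetone.
(372.9)(0.382)(132.6 − T) = (215.8)(2.18)(T − 6.0)
142.4478 (132.6 − T) = 470.444 (T − 6.0)
18889 − 142.4478 T = 470.444 T − 2822.7
21711.7 = 612.8918 T
T = 35.43 °C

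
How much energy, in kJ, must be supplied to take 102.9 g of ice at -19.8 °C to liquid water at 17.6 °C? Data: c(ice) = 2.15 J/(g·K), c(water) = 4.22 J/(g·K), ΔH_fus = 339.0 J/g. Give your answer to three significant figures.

q1 (heat ice -19.8→0.0 °C): 102.9 × 2.15 × 19.8 = 4380 J
q2 (melt at 0 °C): 102.9 × 339.0 = 34883 J
q3 (heat water 0.0→17.6 °C): 102.9 × 4.22 × 17.6 = 7643 J
Total: 4380 + 34883 + 7643 = 46906 J = 46.9 kJ

q = 46.9 kJ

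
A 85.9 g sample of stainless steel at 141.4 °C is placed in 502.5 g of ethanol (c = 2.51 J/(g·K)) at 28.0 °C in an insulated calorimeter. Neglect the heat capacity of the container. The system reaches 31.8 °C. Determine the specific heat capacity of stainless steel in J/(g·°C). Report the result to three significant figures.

q_gained = (502.5 × 2.51) × (31.8 − 28.0) = 4793 J
q_lost = 85.9 × c × (141.4 − 31.8) = 9414.64 c
Set equal: c = 4793 / 9414.64 = 0.509 J/(g·°C)

c = 0.509 J/(g·°C)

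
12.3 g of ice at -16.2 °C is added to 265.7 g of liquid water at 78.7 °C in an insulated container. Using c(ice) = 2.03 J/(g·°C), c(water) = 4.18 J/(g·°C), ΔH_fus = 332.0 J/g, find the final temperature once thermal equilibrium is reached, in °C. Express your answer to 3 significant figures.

T_f = 71.4 °C

Heat to bring ice to 0 °C and melt it: q₁ = 12.3×2.03×16.2 + 12.3×332.0 = 4488.1 J
Heat the water can supply cooling to 0 °C: 265.7×4.18×78.7 = 87406.3 J > q₁, so all ice melts.
Energy balance: 265.7×4.18×(78.7 − T) = 4488.1 + 12.3×4.18×(T − 0)
1110.626(78.7 − T) = 4488.1 + 51.414 T
87406.3 − 4488.1 = 1162.040 T
T = 82918.2 / 1162.040 = 71.36 °C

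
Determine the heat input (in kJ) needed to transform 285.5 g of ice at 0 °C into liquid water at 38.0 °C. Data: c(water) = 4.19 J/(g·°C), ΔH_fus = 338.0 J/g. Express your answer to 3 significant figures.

q = 142 kJ

q1 (melt at 0 °C): 285.5 × 338.0 = 96499 J
q2 (heat water 0.0→38.0 °C): 285.5 × 4.19 × 38.0 = 45457 J
Total: 96499 + 45457 = 141956 J = 142 kJ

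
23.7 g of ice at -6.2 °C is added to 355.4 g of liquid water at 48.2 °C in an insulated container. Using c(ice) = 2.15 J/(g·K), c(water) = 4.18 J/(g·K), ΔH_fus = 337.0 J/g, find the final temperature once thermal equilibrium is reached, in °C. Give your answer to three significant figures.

Heat to bring ice to 0 °C and melt it: q₁ = 23.7×2.15×6.2 + 23.7×337.0 = 8302.8 J
Heat the water can supply cooling to 0 °C: 355.4×4.18×48.2 = 71604.6 J > q₁, so all ice melts.
Energy balance: 355.4×4.18×(48.2 − T) = 8302.8 + 23.7×4.18×(T − 0)
1485.572(48.2 − T) = 8302.8 + 99.066 T
71604.6 − 8302.8 = 1584.638 T
T = 63301.8 / 1584.638 = 39.947 °C

T_f = 39.9 °C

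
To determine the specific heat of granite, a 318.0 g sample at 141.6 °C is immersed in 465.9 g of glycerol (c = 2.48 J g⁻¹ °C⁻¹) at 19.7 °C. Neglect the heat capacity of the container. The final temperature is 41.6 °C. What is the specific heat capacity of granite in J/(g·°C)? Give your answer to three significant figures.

q_gained = (465.9 × 2.48) × (41.6 − 19.7) = 25300 J
q_lost = 318.0 × c × (141.6 − 41.6) = 31800 c
Set equal: c = 25300 / 31800 = 0.796 J/(g·°C)

c = 0.796 J/(g·°C)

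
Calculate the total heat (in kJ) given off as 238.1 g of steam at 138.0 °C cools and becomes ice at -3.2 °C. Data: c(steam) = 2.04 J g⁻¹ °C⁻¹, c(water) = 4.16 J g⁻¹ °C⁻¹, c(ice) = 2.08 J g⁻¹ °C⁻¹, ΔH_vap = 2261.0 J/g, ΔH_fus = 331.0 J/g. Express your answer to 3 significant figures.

q1 (cool steam 138.0→100 °C): 238.1 × 2.04 × 38.0 = 18458 J
q2 (condense at 100 °C): 238.1 × 2261.0 = 538344 J
q3 (cool water 100→0 °C): 238.1 × 4.16 × 100.0 = 99050 J
q4 (freeze at 0 °C): 238.1 × 331.0 = 78811 J
q5 (cool ice 0→-3.2 °C): 238.1 × 2.08 × 3.2 = 1585 J
Total: 18458 + 538344 + 99050 + 78811 + 1585 = 736248 J = 736 kJ

q = 736 kJ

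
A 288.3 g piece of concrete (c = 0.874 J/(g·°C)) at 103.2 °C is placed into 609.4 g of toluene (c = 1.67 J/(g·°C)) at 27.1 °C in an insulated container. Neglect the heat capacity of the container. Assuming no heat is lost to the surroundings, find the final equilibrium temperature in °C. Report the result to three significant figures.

T_f = 42.2 °C

Heat lost by concrete = heat gained by toluene.
(288.3)(0.874)(103.2 − T) = (609.4)(1.67)(T − 27.1)
251.9742 (103.2 − T) = 1017.698 (T − 27.1)
26004 − 251.9742 T = 1017.698 T − 27580
53584 = 1269.6722 T
T = 42.20 °C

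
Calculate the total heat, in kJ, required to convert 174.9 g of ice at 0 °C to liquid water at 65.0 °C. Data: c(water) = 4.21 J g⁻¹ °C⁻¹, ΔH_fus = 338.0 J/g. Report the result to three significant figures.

q1 (melt at 0 °C): 174.9 × 338.0 = 59116 J
q2 (heat water 0.0→65.0 °C): 174.9 × 4.21 × 65.0 = 47861 J
Total: 59116 + 47861 = 106977 J = 107 kJ

q = 107 kJ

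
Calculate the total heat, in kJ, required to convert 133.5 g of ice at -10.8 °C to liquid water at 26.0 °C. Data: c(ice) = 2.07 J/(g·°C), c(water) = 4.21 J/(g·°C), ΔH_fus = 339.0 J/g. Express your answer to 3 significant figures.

q = 62.9 kJ

q1 (heat ice -10.8→0.0 °C): 133.5 × 2.07 × 10.8 = 2985 J
q2 (melt at 0 °C): 133.5 × 339.0 = 45257 J
q3 (heat water 0.0→26.0 °C): 133.5 × 4.21 × 26.0 = 14613 J
Total: 2985 + 45257 + 14613 = 62855 J = 62.9 kJ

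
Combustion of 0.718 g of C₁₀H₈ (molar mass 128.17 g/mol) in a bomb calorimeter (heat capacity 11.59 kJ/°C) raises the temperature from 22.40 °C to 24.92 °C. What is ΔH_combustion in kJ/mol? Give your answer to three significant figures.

ΔT = 24.92 − 22.40 = 2.52 °C
q_cal = C_cal × ΔT = 11.59 × 2.52 = 29.2068 kJ
n = 0.718 / 128.17 = 0.005602 mol
q_rxn = −q_cal = -29.2068 kJ
ΔH = -29.2068 / 0.005602 = -5214 kJ/mol

ΔH = -5210 kJ/mol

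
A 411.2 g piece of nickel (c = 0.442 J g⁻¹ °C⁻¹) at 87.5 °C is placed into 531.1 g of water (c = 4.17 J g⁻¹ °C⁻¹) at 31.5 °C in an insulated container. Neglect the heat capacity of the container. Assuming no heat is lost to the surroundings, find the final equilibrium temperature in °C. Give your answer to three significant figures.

Heat lost by nickel = heat gained by water.
(411.2)(0.442)(87.5 − T) = (531.1)(4.17)(T − 31.5)
181.7504 (87.5 − T) = 2214.687 (T − 31.5)
15903 − 181.7504 T = 2214.687 T − 69763
85666 = 2396.4374 T
T = 35.747 °C

T_f = 35.7 °C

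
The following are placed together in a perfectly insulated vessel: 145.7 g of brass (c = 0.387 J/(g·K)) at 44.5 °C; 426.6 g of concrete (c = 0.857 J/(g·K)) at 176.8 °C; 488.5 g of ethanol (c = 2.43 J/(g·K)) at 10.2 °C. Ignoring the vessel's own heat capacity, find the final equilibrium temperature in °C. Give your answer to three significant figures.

Σ mᵢcᵢ(T − Tᵢ) = 0  ⇒  T = Σ mᵢcᵢTᵢ / Σ mᵢcᵢ
Σ mᵢcᵢ = 145.7×0.387 + 426.6×0.857 + 488.5×2.43 = 1609.0371
Σ mᵢcᵢTᵢ = 56.3859×44.5 + 365.5962×176.8 + 1187.055×10.2 = 79255
T = 79255 / 1609.0371 = 49.26 °C

T_f = 49.3 °C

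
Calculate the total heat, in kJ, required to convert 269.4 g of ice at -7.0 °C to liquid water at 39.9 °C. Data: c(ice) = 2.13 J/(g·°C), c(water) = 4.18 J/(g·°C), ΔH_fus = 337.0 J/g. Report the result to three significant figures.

q1 (heat ice -7.0→0.0 °C): 269.4 × 2.13 × 7.0 = 4017 J
q2 (melt at 0 °C): 269.4 × 337.0 = 90788 J
q3 (heat water 0.0→39.9 °C): 269.4 × 4.18 × 39.9 = 44931 J
Total: 4017 + 90788 + 44931 = 139736 J = 140 kJ

q = 140 kJ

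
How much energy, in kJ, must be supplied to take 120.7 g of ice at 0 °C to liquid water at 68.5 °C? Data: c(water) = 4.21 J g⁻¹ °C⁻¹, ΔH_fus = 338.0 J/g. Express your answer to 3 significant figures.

q = 75.6 kJ

q1 (melt at 0 °C): 120.7 × 338.0 = 40797 J
q2 (heat water 0.0→68.5 °C): 120.7 × 4.21 × 68.5 = 34808 J
Total: 40797 + 34808 = 75605 J = 75.6 kJ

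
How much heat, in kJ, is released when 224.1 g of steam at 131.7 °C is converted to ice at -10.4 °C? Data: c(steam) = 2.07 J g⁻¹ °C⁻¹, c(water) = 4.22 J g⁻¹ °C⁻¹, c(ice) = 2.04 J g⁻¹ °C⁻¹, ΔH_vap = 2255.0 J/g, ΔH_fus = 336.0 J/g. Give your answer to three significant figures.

q = 695 kJ

q1 (cool steam 131.7→100 °C): 224.1 × 2.07 × 31.7 = 14705 J
q2 (condense at 100 °C): 224.1 × 2255.0 = 505346 J
q3 (cool water 100→0 °C): 224.1 × 4.22 × 100.0 = 94570 J
q4 (freeze at 0 °C): 224.1 × 336.0 = 75298 J
q5 (cool ice 0→-10.4 °C): 224.1 × 2.04 × 10.4 = 4755 J
Total: 14705 + 505346 + 94570 + 75298 + 4755 = 694674 J = 695 kJ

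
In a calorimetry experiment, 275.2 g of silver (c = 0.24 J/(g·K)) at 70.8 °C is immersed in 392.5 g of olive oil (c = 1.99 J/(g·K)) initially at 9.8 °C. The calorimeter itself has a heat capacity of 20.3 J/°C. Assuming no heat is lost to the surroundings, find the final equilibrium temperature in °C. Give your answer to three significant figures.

T_f = 14.4 °C

Heat lost by silver = heat gained by olive oil + calorimeter.
(275.2)(0.24)(70.8 − T) = [(392.5)(1.99) + 20.3](T − 9.8)
66.048 (70.8 − T) = 801.375 (T − 9.8)
4676.2 − 66.048 T = 801.375 T − 7853.5
12529.7 = 867.423 T
T = 14.44 °C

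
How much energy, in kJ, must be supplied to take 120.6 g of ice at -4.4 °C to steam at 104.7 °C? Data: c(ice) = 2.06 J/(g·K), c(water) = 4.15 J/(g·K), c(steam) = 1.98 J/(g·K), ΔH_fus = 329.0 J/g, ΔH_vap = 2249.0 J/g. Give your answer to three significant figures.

q = 363 kJ

q1 (heat ice -4.4→0.0 °C): 120.6 × 2.06 × 4.4 = 1093 J
q2 (melt at 0 °C): 120.6 × 329.0 = 39677 J
q3 (heat water 0.0→100.0 °C): 120.6 × 4.15 × 100.0 = 50049 J
q4 (vaporize at 100 °C): 120.6 × 2249.0 = 271229 J
q5 (heat steam 100.0→104.7 °C): 120.6 × 1.98 × 4.7 = 1122 J
Total: 1093 + 39677 + 50049 + 271229 + 1122 = 363170 J = 363 kJ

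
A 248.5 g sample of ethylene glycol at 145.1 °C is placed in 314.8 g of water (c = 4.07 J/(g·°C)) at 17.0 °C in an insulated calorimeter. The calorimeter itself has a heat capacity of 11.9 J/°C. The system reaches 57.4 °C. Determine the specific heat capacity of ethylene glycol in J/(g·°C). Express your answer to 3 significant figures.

q_gained = (314.8 × 4.07 + 11.9) × (57.4 − 17.0) = 52240 J
q_lost = 248.5 × c × (145.1 − 57.4) = 21793.45 c
Set equal: c = 52240 / 21793.45 = 2.40 J/(g·°C)

c = 2.40 J/(g·°C)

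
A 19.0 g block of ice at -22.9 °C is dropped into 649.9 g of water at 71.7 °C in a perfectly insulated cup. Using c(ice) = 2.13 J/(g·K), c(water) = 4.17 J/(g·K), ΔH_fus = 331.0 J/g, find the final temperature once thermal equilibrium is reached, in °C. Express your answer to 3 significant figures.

T_f = 67.1 °C

Heat to bring ice to 0 °C and melt it: q₁ = 19.0×2.13×22.9 + 19.0×331.0 = 7215.8 J
Heat the water can supply cooling to 0 °C: 649.9×4.17×71.7 = 194313 J > q₁, so all ice melts.
Energy balance: 649.9×4.17×(71.7 − T) = 7215.8 + 19.0×4.17×(T − 0)
2710.083(71.7 − T) = 7215.8 + 79.23 T
194313 − 7215.8 = 2789.313 T
T = 187097.2 / 2789.313 = 67.08 °C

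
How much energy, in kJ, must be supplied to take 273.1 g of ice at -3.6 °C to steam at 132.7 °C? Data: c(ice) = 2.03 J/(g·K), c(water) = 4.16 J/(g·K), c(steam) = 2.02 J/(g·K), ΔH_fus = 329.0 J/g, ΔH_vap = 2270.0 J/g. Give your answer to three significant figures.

q = 843 kJ

q1 (heat ice -3.6→0.0 °C): 273.1 × 2.03 × 3.6 = 1996 J
q2 (melt at 0 °C): 273.1 × 329.0 = 89850 J
q3 (heat water 0.0→100.0 °C): 273.1 × 4.16 × 100.0 = 113610 J
q4 (vaporize at 100 °C): 273.1 × 2270.0 = 619937 J
q5 (heat steam 100.0→132.7 °C): 273.1 × 2.02 × 32.7 = 18039 J
Total: 1996 + 89850 + 113610 + 619937 + 18039 = 843432 J = 843 kJ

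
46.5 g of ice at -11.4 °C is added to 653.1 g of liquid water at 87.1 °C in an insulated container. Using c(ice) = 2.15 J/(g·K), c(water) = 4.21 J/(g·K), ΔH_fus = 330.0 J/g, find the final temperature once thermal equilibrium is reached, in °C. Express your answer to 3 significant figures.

T_f = 75.7 °C

Heat to bring ice to 0 °C and melt it: q₁ = 46.5×2.15×11.4 + 46.5×330.0 = 16485 J
Heat the water can supply cooling to 0 °C: 653.1×4.21×87.1 = 239486 J > q₁, so all ice melts.
Energy balance: 653.1×4.21×(87.1 − T) = 16485 + 46.5×4.21×(T − 0)
2749.551(87.1 − T) = 16485 + 195.765 T
239486 − 16485 = 2945.316 T
T = 223001 / 2945.316 = 75.71 °C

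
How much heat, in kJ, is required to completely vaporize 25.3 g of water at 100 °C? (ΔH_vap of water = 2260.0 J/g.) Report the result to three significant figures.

q = 57.2 kJ

q = m × ΔH_vap = 25.3 × 2260.0 = 57180 J = 57.2 kJ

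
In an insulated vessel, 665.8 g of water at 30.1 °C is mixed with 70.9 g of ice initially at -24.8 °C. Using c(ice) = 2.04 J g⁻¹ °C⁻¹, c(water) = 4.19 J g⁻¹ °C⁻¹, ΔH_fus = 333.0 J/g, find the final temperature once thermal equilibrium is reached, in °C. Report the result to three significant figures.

Heat to bring ice to 0 °C and melt it: q₁ = 70.9×2.04×24.8 + 70.9×333.0 = 27197 J
Heat the water can supply cooling to 0 °C: 665.8×4.19×30.1 = 83970.0 J > q₁, so all ice melts.
Energy balance: 665.8×4.19×(30.1 − T) = 27197 + 70.9×4.19×(T − 0)
2789.702(30.1 − T) = 27197 + 297.071 T
83970.0 − 27197 = 3086.773 T
T = 56773.0 / 3086.773 = 18.39 °C

T_f = 18.4 °C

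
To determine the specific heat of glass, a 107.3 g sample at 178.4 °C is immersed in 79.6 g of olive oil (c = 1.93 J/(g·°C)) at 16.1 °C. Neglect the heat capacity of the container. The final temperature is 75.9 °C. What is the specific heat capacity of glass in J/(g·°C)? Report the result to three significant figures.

q_gained = (79.6 × 1.93) × (75.9 − 16.1) = 9187 J
q_lost = 107.3 × c × (178.4 − 75.9) = 10998.25 c
Set equal: c = 9187 / 10998.25 = 0.835 J/(g·°C)

c = 0.835 J/(g·°C)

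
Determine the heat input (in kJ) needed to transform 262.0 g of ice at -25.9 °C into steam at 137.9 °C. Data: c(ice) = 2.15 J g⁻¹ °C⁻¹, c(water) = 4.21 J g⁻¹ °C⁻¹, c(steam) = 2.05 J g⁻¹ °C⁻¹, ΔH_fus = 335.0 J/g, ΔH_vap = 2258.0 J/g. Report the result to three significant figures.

q1 (heat ice -25.9→0.0 °C): 262.0 × 2.15 × 25.9 = 14589 J
q2 (melt at 0 °C): 262.0 × 335.0 = 87770 J
q3 (heat water 0.0→100.0 °C): 262.0 × 4.21 × 100.0 = 110302 J
q4 (vaporize at 100 °C): 262.0 × 2258.0 = 591596 J
q5 (heat steam 100.0→137.9 °C): 262.0 × 2.05 × 37.9 = 20356 J
Total: 14589 + 87770 + 110302 + 591596 + 20356 = 824613 J = 825 kJ

q = 825 kJ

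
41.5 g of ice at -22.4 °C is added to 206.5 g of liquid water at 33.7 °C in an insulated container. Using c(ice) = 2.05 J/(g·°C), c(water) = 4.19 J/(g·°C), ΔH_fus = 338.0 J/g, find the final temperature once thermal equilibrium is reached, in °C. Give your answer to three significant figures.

Heat to bring ice to 0 °C and melt it: q₁ = 41.5×2.05×22.4 + 41.5×338.0 = 15933 J
Heat the water can supply cooling to 0 °C: 206.5×4.19×33.7 = 29158.4 J > q₁, so all ice melts.
Energy balance: 206.5×4.19×(33.7 − T) = 15933 + 41.5×4.19×(T − 0)
865.235(33.7 − T) = 15933 + 173.885 T
29158.4 − 15933 = 1039.120 T
T = 13225.4 / 1039.120 = 12.73 °C

T_f = 12.7 °C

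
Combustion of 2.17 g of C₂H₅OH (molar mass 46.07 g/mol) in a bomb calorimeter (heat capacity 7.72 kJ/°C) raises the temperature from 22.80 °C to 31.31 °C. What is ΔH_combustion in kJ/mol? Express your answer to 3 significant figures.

ΔT = 31.31 − 22.80 = 8.51 °C
q_cal = C_cal × ΔT = 7.72 × 8.51 = 65.6972 kJ
n = 2.17 / 46.07 = 0.04710 mol
q_rxn = −q_cal = -65.6972 kJ
ΔH = -65.6972 / 0.04710 = -1394.8 kJ/mol

ΔH = -1390 kJ/mol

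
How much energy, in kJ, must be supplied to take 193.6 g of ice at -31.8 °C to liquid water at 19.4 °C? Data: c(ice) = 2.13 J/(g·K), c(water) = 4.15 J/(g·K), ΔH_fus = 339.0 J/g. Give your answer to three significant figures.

q1 (heat ice -31.8→0.0 °C): 193.6 × 2.13 × 31.8 = 13113 J
q2 (melt at 0 °C): 193.6 × 339.0 = 65630 J
q3 (heat water 0.0→19.4 °C): 193.6 × 4.15 × 19.4 = 15587 J
Total: 13113 + 65630 + 15587 = 94330 J = 94.3 kJ

q = 94.3 kJ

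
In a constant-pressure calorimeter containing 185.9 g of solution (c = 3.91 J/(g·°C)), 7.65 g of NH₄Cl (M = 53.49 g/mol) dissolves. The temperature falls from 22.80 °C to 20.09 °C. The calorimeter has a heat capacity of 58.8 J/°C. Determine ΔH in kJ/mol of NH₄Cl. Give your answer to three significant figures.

ΔH = 14.9 kJ/mol

|ΔT| = |20.09 − 22.80| = 2.71 °C
|q_surr| = (185.9 × 3.91 + 58.8) × 2.71 = 785.669 × 2.71 = 2129 J
n(NH₄Cl) = 7.65 / 53.49 = 0.1430 mol
Temperature fell, so q_rxn = +|q_surr| = 2.129 kJ
ΔH = q_rxn / n = 14.89 kJ/mol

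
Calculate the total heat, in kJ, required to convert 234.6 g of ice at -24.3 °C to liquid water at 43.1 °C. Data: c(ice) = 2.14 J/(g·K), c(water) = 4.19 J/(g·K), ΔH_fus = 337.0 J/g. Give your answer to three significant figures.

q = 134 kJ

q1 (heat ice -24.3→0.0 °C): 234.6 × 2.14 × 24.3 = 12200 J
q2 (melt at 0 °C): 234.6 × 337.0 = 79060 J
q3 (heat water 0.0→43.1 °C): 234.6 × 4.19 × 43.1 = 42366 J
Total: 12200 + 79060 + 42366 = 133626 J = 134 kJ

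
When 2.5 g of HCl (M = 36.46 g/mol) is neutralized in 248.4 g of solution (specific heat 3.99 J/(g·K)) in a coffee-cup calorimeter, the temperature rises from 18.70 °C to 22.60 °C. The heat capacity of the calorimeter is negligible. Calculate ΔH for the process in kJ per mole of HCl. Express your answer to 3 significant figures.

|ΔT| = |22.60 − 18.70| = 3.90 °C
|q_surr| = (248.4 × 3.99) × 3.90 = 991.116 × 3.90 = 3865 J
n(HCl) = 2.5 / 36.46 = 0.06857 mol
Temperature rose, so q_rxn = −|q_surr| = -3.865 kJ
ΔH = q_rxn / n = -56.37 kJ/mol

ΔH = -56.4 kJ/mol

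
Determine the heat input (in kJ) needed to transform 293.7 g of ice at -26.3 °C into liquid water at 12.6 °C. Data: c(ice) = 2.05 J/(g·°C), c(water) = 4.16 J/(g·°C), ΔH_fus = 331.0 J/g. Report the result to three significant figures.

q = 128 kJ

q1 (heat ice -26.3→0.0 °C): 293.7 × 2.05 × 26.3 = 15835 J
q2 (melt at 0 °C): 293.7 × 331.0 = 97215 J
q3 (heat water 0.0→12.6 °C): 293.7 × 4.16 × 12.6 = 15395 J
Total: 15835 + 97215 + 15395 = 128445 J = 128 kJ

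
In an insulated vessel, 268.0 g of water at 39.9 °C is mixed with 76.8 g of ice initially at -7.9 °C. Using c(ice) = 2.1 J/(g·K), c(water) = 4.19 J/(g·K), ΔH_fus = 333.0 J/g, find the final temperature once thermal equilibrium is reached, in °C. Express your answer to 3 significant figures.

Heat to bring ice to 0 °C and melt it: q₁ = 76.8×2.1×7.9 + 76.8×333.0 = 26849 J
Heat the water can supply cooling to 0 °C: 268.0×4.19×39.9 = 44804.5 J > q₁, so all ice melts.
Energy balance: 268.0×4.19×(39.9 − T) = 26849 + 76.8×4.19×(T − 0)
1122.92(39.9 − T) = 26849 + 321.792 T
44804.5 − 26849 = 1444.712 T
T = 17955.5 / 1444.712 = 12.43 °C

T_f = 12.4 °C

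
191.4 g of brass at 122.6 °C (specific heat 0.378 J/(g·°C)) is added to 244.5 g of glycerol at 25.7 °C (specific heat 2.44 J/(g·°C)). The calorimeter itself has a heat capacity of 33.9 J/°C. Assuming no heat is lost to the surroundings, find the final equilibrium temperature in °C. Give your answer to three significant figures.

Heat lost by brass = heat gained by glycerol + calorimeter.
(191.4)(0.378)(122.6 − T) = [(244.5)(2.44) + 33.9](T − 25.7)
72.3492 (122.6 − T) = 630.48 (T − 25.7)
8870.0 − 72.3492 T = 630.48 T − 16203
25073.0 = 702.8292 T
T = 35.67 °C

T_f = 35.7 °C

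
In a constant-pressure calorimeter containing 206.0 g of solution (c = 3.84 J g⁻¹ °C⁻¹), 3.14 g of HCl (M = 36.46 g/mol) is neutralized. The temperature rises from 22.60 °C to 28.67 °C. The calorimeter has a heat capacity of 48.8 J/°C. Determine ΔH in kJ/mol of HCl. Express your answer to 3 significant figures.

ΔH = -59.2 kJ/mol

|ΔT| = |28.67 − 22.60| = 6.07 °C
|q_surr| = (206.0 × 3.84 + 48.8) × 6.07 = 839.84 × 6.07 = 5098 J
n(HCl) = 3.14 / 36.46 = 0.08612 mol
Temperature rose, so q_rxn = −|q_surr| = -5.098 kJ
ΔH = q_rxn / n = -59.20 kJ/mol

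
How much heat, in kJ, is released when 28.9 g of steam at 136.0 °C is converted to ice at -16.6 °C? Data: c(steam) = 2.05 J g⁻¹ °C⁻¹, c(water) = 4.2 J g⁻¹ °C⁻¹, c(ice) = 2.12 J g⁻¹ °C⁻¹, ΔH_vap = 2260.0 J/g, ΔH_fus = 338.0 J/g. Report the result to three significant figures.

q1 (cool steam 136.0→100 °C): 28.9 × 2.05 × 36.0 = 2133 J
q2 (condense at 100 °C): 28.9 × 2260.0 = 65314 J
q3 (cool water 100→0 °C): 28.9 × 4.2 × 100.0 = 12138 J
q4 (freeze at 0 °C): 28.9 × 338.0 = 9768 J
q5 (cool ice 0→-16.6 °C): 28.9 × 2.12 × 16.6 = 1017 J
Total: 2133 + 65314 + 12138 + 9768 + 1017 = 90370 J = 90.4 kJ

q = 90.4 kJ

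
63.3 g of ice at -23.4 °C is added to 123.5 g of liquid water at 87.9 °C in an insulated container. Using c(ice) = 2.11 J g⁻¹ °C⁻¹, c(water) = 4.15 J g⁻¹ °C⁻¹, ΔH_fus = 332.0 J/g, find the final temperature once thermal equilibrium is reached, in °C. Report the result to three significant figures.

Heat to bring ice to 0 °C and melt it: q₁ = 63.3×2.11×23.4 + 63.3×332.0 = 24141 J
Heat the water can supply cooling to 0 °C: 123.5×4.15×87.9 = 45050.9 J > q₁, so all ice melts.
Energy balance: 123.5×4.15×(87.9 − T) = 24141 + 63.3×4.15×(T − 0)
512.525(87.9 − T) = 24141 + 262.695 T
45050.9 − 24141 = 775.220 T
T = 20909.9 / 775.220 = 26.97 °C

T_f = 27.0 °C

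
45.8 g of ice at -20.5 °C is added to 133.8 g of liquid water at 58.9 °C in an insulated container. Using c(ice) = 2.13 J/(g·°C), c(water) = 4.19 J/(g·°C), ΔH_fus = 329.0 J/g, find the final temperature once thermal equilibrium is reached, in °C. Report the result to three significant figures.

T_f = 21.2 °C

Heat to bring ice to 0 °C and melt it: q₁ = 45.8×2.13×20.5 + 45.8×329.0 = 17068 J
Heat the water can supply cooling to 0 °C: 133.8×4.19×58.9 = 33020.6 J > q₁, so all ice melts.
Energy balance: 133.8×4.19×(58.9 − T) = 17068 + 45.8×4.19×(T − 0)
560.622(58.9 − T) = 17068 + 191.902 T
33020.6 − 17068 = 752.524 T
T = 15952.6 / 752.524 = 21.20 °C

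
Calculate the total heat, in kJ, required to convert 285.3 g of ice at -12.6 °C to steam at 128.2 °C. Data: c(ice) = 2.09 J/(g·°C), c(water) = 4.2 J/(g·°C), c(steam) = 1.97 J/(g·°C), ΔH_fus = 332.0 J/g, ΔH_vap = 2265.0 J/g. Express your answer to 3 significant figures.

q1 (heat ice -12.6→0.0 °C): 285.3 × 2.09 × 12.6 = 7513 J
q2 (melt at 0 °C): 285.3 × 332.0 = 94720 J
q3 (heat water 0.0→100.0 °C): 285.3 × 4.2 × 100.0 = 119826 J
q4 (vaporize at 100 °C): 285.3 × 2265.0 = 646205 J
q5 (heat steam 100.0→128.2 °C): 285.3 × 1.97 × 28.2 = 15850 J
Total: 7513 + 94720 + 119826 + 646205 + 15850 = 884114 J = 884 kJ

q = 884 kJ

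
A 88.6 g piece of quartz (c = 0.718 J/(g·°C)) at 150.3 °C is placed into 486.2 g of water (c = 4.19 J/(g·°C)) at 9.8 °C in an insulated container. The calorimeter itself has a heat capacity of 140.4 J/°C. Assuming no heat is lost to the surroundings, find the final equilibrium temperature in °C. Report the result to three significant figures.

Heat lost by quartz = heat gained by water + calorimeter.
(88.6)(0.718)(150.3 − T) = [(486.2)(4.19) + 140.4](T − 9.8)
63.6148 (150.3 − T) = 2177.578 (T − 9.8)
9561.3 − 63.6148 T = 2177.578 T − 21340
30901.3 = 2241.1928 T
T = 13.79 °C

T_f = 13.8 °C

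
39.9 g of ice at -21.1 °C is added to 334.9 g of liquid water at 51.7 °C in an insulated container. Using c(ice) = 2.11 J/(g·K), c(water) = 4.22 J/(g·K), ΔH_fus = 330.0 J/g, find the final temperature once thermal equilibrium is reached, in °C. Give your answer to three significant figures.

Heat to bring ice to 0 °C and melt it: q₁ = 39.9×2.11×21.1 + 39.9×330.0 = 14943 J
Heat the water can supply cooling to 0 °C: 334.9×4.22×51.7 = 73066.5 J > q₁, so all ice melts.
Energy balance: 334.9×4.22×(51.7 − T) = 14943 + 39.9×4.22×(T − 0)
1413.278(51.7 − T) = 14943 + 168.378 T
73066.5 − 14943 = 1581.656 T
T = 58123.5 / 1581.656 = 36.749 °C

T_f = 36.7 °C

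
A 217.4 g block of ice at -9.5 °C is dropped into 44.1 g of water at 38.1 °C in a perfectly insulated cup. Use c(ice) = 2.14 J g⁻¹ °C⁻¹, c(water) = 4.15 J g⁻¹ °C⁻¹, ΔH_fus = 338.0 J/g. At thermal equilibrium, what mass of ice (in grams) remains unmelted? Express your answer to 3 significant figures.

m_ice remaining = 210 g

Heat to warm all ice to 0 °C: 217.4×2.14×9.5 = 4419.7 J
Heat released by water cooling to 0 °C: 44.1×4.15×38.1 = 6972.9 J
6972.9 J < 4419.7 + 217.4×338.0 = 77900.9 J, so not all ice melts; final T = 0 °C.
Heat left for melting: 6972.9 − 4419.7 = 2553.2 J
Mass melted = 2553.2 / 338.0 = 7.554 g
Ice remaining = 217.4 − 7.554 = 209.846 g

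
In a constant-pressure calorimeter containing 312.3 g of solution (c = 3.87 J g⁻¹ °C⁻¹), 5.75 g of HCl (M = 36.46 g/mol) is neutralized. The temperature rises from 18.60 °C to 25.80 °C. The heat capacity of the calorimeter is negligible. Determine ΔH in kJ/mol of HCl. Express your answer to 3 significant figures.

|ΔT| = |25.80 − 18.60| = 7.20 °C
|q_surr| = (312.3 × 3.87) × 7.20 = 1208.601 × 7.20 = 8702 J
n(HCl) = 5.75 / 36.46 = 0.1577 mol
Temperature rose, so q_rxn = −|q_surr| = -8.702 kJ
ΔH = q_rxn / n = -55.18 kJ/mol

ΔH = -55.2 kJ/mol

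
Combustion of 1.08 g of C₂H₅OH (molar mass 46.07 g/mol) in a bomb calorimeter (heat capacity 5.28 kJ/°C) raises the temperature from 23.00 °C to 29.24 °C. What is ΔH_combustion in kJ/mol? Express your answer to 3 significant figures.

ΔT = 29.24 − 23.00 = 6.24 °C
q_cal = C_cal × ΔT = 5.28 × 6.24 = 32.9472 kJ
n = 1.08 / 46.07 = 0.02344 mol
q_rxn = −q_cal = -32.9472 kJ
ΔH = -32.9472 / 0.02344 = -1406 kJ/mol

ΔH = -1410 kJ/mol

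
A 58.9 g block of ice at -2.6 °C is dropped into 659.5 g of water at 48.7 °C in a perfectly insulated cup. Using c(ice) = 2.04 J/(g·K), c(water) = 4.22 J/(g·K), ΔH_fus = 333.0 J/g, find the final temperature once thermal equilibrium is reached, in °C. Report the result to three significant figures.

T_f = 38.1 °C

Heat to bring ice to 0 °C and melt it: q₁ = 58.9×2.04×2.6 + 58.9×333.0 = 19926 J
Heat the water can supply cooling to 0 °C: 659.5×4.22×48.7 = 135536 J > q₁, so all ice melts.
Energy balance: 659.5×4.22×(48.7 − T) = 19926 + 58.9×4.22×(T − 0)
2783.09(48.7 − T) = 19926 + 248.558 T
135536 − 19926 = 3031.648 T
T = 115610 / 3031.648 = 38.13 °C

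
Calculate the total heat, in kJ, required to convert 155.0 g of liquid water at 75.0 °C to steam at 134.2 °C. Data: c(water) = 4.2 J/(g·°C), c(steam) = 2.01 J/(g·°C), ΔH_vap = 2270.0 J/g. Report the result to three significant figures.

q1 (heat water 75.0→100.0 °C): 155.0 × 4.2 × 25.0 = 16275 J
q2 (vaporize at 100 °C): 155.0 × 2270.0 = 351850 J
q3 (heat steam 100.0→134.2 °C): 155.0 × 2.01 × 34.2 = 10655 J
Total: 16275 + 351850 + 10655 = 378780 J = 379 kJ

q = 379 kJ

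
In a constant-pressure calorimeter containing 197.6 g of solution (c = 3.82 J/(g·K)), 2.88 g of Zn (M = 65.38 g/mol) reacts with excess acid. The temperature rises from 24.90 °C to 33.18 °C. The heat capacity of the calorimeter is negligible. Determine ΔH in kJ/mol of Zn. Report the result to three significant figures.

ΔH = -142 kJ/mol

|ΔT| = |33.18 − 24.90| = 8.28 °C
|q_surr| = (197.6 × 3.82) × 8.28 = 754.832 × 8.28 = 6250 J
n(Zn) = 2.88 / 65.38 = 0.04405 mol
Temperature rose, so q_rxn = −|q_surr| = -6.250 kJ
ΔH = q_rxn / n = -141.9 kJ/mol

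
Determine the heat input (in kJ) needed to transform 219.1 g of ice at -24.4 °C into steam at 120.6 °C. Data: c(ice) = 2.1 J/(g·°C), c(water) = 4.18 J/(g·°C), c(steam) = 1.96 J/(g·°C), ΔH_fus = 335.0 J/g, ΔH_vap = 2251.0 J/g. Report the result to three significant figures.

q = 678 kJ

q1 (heat ice -24.4→0.0 °C): 219.1 × 2.1 × 24.4 = 11227 J
q2 (melt at 0 °C): 219.1 × 335.0 = 73399 J
q3 (heat water 0.0→100.0 °C): 219.1 × 4.18 × 100.0 = 91584 J
q4 (vaporize at 100 °C): 219.1 × 2251.0 = 493194 J
q5 (heat steam 100.0→120.6 °C): 219.1 × 1.96 × 20.6 = 8846 J
Total: 11227 + 73399 + 91584 + 493194 + 8846 = 678250 J = 678 kJ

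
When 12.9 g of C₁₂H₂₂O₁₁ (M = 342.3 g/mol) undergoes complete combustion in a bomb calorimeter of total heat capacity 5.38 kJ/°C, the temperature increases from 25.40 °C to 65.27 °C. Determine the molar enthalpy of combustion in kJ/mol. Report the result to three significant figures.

ΔT = 65.27 − 25.40 = 39.87 °C
q_cal = C_cal × ΔT = 5.38 × 39.87 = 214.5006 kJ
n = 12.9 / 342.3 = 0.03769 mol
q_rxn = −q_cal = -214.5006 kJ
ΔH = -214.5006 / 0.03769 = -5691 kJ/mol

ΔH = -5690 kJ/mol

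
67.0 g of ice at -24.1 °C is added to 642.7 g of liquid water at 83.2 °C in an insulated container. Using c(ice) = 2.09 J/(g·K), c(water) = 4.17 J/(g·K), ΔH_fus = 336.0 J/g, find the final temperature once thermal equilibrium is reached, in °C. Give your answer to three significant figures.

T_f = 66.6 °C

Heat to bring ice to 0 °C and melt it: q₁ = 67.0×2.09×24.1 + 67.0×336.0 = 25887 J
Heat the water can supply cooling to 0 °C: 642.7×4.17×83.2 = 222981 J > q₁, so all ice melts.
Energy balance: 642.7×4.17×(83.2 − T) = 25887 + 67.0×4.17×(T − 0)
2680.059(83.2 − T) = 25887 + 279.39 T
222981 − 25887 = 2959.449 T
T = 197094 / 2959.449 = 66.60 °C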